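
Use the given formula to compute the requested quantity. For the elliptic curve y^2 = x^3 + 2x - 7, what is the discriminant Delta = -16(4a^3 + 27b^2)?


Compute each component:
4a^3 = 4*2^3 = 4*8 = 32
27b^2 = 27*(-7)^2 = 27*49 = 1323
4a^3 + 27b^2 = 32 + 1323 = 1355
Delta = -16*1355 = -21680

-21680


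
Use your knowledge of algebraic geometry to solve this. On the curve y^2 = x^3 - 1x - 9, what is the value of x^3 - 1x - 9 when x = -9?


Compute x^3 - 1x - 9 at x = -9:
x^3 = (-9)^3 = -729
(-1)*x = (-1)*(-9) = 9
Sum: -729 + 9 - 9 = -729

-729


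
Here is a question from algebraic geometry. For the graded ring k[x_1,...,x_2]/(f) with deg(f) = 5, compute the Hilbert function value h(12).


For R = k[x_1,...,x_n]/(f) with f homogeneous of degree e:
The Hilbert series is (1 - t^e)/(1 - t)^n.
So h(d) = C(d+n-1, n-1) - C(d-e+n-1, n-1) for d >= e.
With n=2, e=5, d=12:
C(12+2-1, 2-1) = C(13, 1) = 13
C(12-5+2-1, 2-1) = C(8, 1) = 8
h(12) = 13 - 8 = 5

5


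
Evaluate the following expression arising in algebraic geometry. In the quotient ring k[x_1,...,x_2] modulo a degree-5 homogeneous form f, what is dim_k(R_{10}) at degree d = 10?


For R = k[x_1,...,x_n]/(f) with f homogeneous of degree e:
The Hilbert series is (1 - t^e)/(1 - t)^n.
So h(d) = C(d+n-1, n-1) - C(d-e+n-1, n-1) for d >= e.
With n=2, e=5, d=10:
C(10+2-1, 2-1) = C(11, 1) = 11
C(10-5+2-1, 2-1) = C(6, 1) = 6
h(10) = 11 - 6 = 5

5


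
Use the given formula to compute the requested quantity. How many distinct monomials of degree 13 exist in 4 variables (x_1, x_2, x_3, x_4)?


The number of degree-13 monomials in 4 variables is C(d+n-1, n-1).
= C(13+4-1, 4-1) = C(16, 3)
= 560

560


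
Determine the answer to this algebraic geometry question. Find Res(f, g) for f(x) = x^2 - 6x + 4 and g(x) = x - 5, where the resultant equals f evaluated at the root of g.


For Res(f, x - c), we evaluate f at x = c.
f(5) = 5^2 - 6*5 + 4
= 25 - 30 + 4
= -5 + 4 = -1
Res(f, g) = -1

-1


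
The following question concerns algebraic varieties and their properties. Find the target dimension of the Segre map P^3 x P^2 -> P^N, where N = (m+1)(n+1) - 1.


The Segre embedding maps P^m x P^n into P^N via
all products of coordinates from each factor.
N = (m+1)(n+1) - 1
N = (3+1)(2+1) - 1
N = 4*3 - 1
N = 12 - 1 = 11

11


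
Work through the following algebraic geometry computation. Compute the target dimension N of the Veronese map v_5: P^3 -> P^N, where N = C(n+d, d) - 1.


The Veronese embedding v_d: P^n -> P^N maps each point to all
degree-d monomials in n+1 homogeneous coordinates.
N = C(n+d, d) - 1
N = C(3+5, 5) - 1
N = C(8, 5) - 1
C(8, 5) = 56
N = 56 - 1 = 55

55


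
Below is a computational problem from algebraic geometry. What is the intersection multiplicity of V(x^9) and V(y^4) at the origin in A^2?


The intersection multiplicity of V(x^a) and V(y^b) at the origin is:
I(O; V(x^9), V(y^4)) = dim_k(k[x,y]/(x^9, y^4))
A basis for k[x,y]/(x^9, y^4) is the set of monomials x^i * y^j
where 0 <= i < 9 and 0 <= j < 4.
The number of such monomials is 9 * 4 = 36

36


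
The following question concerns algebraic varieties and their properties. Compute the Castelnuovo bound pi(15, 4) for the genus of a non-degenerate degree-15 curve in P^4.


Castelnuovo's bound: write d - 1 = m(r-1) + epsilon with 0 <= epsilon < r-1.
d - 1 = 15 - 1 = 14
r - 1 = 4 - 1 = 3
14 = 4*3 + 2, so m = 4, epsilon = 2
pi(d, r) = m(m-1)(r-1)/2 + m*epsilon
= 4*3*3/2 + 4*2
= 36/2 + 8
= 18 + 8 = 26

26


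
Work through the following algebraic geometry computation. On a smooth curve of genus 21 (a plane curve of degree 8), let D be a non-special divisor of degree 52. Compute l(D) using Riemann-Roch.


First, compute the genus of a smooth plane curve of degree 8:
g = (d-1)(d-2)/2 = (8-1)(8-2)/2 = 21
For a non-special divisor D (i.e., h^1(D) = 0), Riemann-Roch gives:
l(D) = deg(D) - g + 1
Since deg(D) = 52 >= 2g - 1 = 41, D is non-special.
l(D) = 52 - 21 + 1 = 32

32


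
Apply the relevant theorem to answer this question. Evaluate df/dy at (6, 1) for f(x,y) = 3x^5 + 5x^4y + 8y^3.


df/dy = 5*x^4 + 3*8*y^2
At (6,1): 5*6^4 + 3*8*1^2
= 6480 + 24
= 6504

6504


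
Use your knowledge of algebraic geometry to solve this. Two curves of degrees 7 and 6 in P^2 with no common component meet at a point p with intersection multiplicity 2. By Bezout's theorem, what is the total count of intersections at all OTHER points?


By Bezout's theorem, the total intersection number is d1 * d2.
Total = 7 * 6 = 42
Intersection multiplicity at p = 2
Remaining intersections = 42 - 2 = 40

40


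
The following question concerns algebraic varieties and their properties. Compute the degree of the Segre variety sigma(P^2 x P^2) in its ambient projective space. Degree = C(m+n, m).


The degree of the Segre variety P^2 x P^2 is C(m+n, m).
= C(4, 2)
= 6

6


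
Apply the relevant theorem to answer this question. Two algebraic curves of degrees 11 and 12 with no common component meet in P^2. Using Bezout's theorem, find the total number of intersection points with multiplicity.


Bezout's theorem states the intersection count equals the product of degrees.
Intersection count = 11 * 12 = 132

132


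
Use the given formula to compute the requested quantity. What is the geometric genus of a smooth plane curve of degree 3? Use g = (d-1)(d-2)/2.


Using the genus formula for smooth plane curves:
g = (d-1)(d-2)/2
g = (3-1)(3-2)/2
g = 2*1/2
g = 2/2 = 1

1


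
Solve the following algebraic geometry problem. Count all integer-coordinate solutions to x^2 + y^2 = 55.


Systematically check integer values of x where x^2 <= 55.
For each valid x, check if 55 - x^2 is a perfect square.
Total integer solutions found: 0

0


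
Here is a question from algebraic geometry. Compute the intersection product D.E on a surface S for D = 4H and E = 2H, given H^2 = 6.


Using bilinearity of the intersection pairing on a surface S:
(aH).(bH) = ab * (H.H)
We have H^2 = 6.
D.E = (4H).(2H) = 4*2*6
= 8*6
= 48

48


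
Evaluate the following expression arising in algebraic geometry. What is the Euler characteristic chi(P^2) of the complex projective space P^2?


The complex projective space P^2 has one cell in each even real dimension 0, 2, ..., 4.
The cohomology groups are H^{2k}(P^2) = Z for k = 0,...,2, and 0 otherwise.
Euler characteristic = sum of Betti numbers = 1 per even-dimensional cohomology group.
chi(P^2) = 2 + 1 = 3

3


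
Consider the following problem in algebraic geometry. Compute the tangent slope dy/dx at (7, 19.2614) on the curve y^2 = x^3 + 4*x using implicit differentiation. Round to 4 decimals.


Using implicit differentiation of y^2 = x^3 + 4*x:
2y * dy/dx = 3x^2 + 4
dy/dx = (3x^2 + 4)/(2y)
Numerator: 3*7^2 + 4 = 151
Denominator: 2*19.2614 = 38.5228
dy/dx = 151/38.5228 = 3.9198

3.9198


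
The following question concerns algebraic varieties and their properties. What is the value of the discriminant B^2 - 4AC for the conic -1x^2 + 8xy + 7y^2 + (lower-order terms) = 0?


The discriminant of a conic Ax^2 + Bxy + Cy^2 + ... = 0 is B^2 - 4AC.
B^2 = 8^2 = 64
4AC = 4*(-1)*7 = -28
Discriminant = 64 + 28 = 92

92


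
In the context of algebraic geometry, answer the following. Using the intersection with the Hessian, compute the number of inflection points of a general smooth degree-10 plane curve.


For a general smooth plane curve C of degree d, the inflection points are
the intersection of C with its Hessian curve, which has degree 3(d-2).
By Bezout, the total intersection number is d * 3(d-2) = 10 * 24 = 240.
For a general curve every flex is ordinary, so each contributes
multiplicity 1 to C·Hess(C), and the number of distinct inflection
points is 3d(d-2).
Inflection points = 3*10*(10-2) = 3*10*8 = 240

240


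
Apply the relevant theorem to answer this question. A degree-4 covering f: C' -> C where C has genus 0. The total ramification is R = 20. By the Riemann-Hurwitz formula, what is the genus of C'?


Riemann-Hurwitz formula: 2g' - 2 = d(2g - 2) + R
Given: d = 4, g = 0, R = 20
2g' - 2 = 4*(2*0 - 2) + 20
2g' - 2 = 4*(-2) + 20
2g' - 2 = -8 + 20 = 12
2g' = 14
g' = 7

7


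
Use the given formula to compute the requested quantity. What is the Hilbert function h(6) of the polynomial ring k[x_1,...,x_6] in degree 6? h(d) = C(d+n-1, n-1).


The Hilbert function for the polynomial ring in 6 variables is:
h(d) = C(d+n-1, n-1)
h(6) = C(6+6-1, 6-1) = C(11, 5)
= 11! / (5! * 6!)
= 462

462


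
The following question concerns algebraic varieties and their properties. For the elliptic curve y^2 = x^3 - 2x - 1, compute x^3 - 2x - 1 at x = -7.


Compute x^3 - 2x - 1 at x = -7:
x^3 = (-7)^3 = -343
(-2)*x = (-2)*(-7) = 14
Sum: -343 + 14 - 1 = -330

-330


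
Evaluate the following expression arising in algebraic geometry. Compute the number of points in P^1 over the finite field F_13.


P^1(F_13) has (q^(n+1) - 1)/(q - 1) points.
= 13^1 + 13^0
= 13 + 1
= 14

14


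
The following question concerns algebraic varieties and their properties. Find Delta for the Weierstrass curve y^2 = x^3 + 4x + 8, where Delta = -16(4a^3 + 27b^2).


Compute each component:
4a^3 = 4*4^3 = 4*64 = 256
27b^2 = 27*8^2 = 27*64 = 1728
4a^3 + 27b^2 = 256 + 1728 = 1984
Delta = -16*1984 = -31744

-31744


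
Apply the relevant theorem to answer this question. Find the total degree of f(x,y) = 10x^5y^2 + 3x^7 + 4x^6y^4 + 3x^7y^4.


Examine each term for its total degree (sum of exponents).
  Term '10x^5y^2' has total degree 5+2 = 7.
  Term '3x^7' has total degree 7+0 = 7.
  Term '4x^6y^4' has total degree 6+4 = 10.
  Term '3x^7y^4' has total degree 7+4 = 11.
The maximum total degree among all terms is 11.

11


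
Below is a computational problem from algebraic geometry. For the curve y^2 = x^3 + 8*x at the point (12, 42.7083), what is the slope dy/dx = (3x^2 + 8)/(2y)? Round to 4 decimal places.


Using implicit differentiation of y^2 = x^3 + 8*x:
2y * dy/dx = 3x^2 + 8
dy/dx = (3x^2 + 8)/(2y)
Numerator: 3*12^2 + 8 = 440
Denominator: 2*42.7083 = 85.4166
dy/dx = 440/85.4166 = 5.1512

5.1512


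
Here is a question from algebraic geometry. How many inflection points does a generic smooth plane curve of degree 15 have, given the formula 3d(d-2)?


For a general smooth plane curve C of degree d, the inflection points are
the intersection of C with its Hessian curve, which has degree 3(d-2).
By Bezout, the total intersection number is d * 3(d-2) = 15 * 39 = 585.
For a general curve every flex is ordinary, so each contributes
multiplicity 1 to C·Hess(C), and the number of distinct inflection
points is 3d(d-2).
Inflection points = 3*15*(15-2) = 3*15*13 = 585

585


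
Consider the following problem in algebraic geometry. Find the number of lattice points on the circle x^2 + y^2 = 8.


Systematically check integer values of x where x^2 <= 8.
For each valid x, check if 8 - x^2 is a perfect square.
x=2: 8 - 4 = 4, sqrt = 2 (valid)
Total integer solutions found: 4

4


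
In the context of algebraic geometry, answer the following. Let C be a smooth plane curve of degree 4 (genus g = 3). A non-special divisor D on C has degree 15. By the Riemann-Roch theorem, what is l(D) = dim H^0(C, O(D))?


First, compute the genus of a smooth plane curve of degree 4:
g = (d-1)(d-2)/2 = (4-1)(4-2)/2 = 3
For a non-special divisor D (i.e., h^1(D) = 0), Riemann-Roch gives:
l(D) = deg(D) - g + 1
Since deg(D) = 15 >= 2g - 1 = 5, D is non-special.
l(D) = 15 - 3 + 1 = 13

13


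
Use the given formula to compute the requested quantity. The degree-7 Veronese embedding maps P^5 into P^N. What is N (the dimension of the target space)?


The Veronese embedding v_d: P^n -> P^N maps each point to all
degree-d monomials in n+1 homogeneous coordinates.
N = C(n+d, d) - 1
N = C(5+7, 7) - 1
N = C(12, 7) - 1
C(12, 7) = 792
N = 792 - 1 = 791

791


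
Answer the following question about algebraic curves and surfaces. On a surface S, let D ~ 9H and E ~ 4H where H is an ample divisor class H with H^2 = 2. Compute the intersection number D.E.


Using bilinearity of the intersection pairing on a surface S:
(aH).(bH) = ab * (H.H)
We have H^2 = 2.
D.E = (9H).(4H) = 9*4*2
= 36*2
= 72

72


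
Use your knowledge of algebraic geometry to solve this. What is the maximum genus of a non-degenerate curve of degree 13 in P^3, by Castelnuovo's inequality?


Castelnuovo's bound: write d - 1 = m(r-1) + epsilon with 0 <= epsilon < r-1.
d - 1 = 13 - 1 = 12
r - 1 = 3 - 1 = 2
12 = 6*2 + 0, so m = 6, epsilon = 0
pi(d, r) = m(m-1)(r-1)/2 + m*epsilon
= 6*5*2/2 + 6*0
= 60/2 + 0
= 30 + 0 = 30

30


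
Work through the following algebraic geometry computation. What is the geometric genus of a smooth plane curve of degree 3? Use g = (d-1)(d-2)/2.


Using the genus formula for smooth plane curves:
g = (d-1)(d-2)/2
g = (3-1)(3-2)/2
g = 2*1/2
g = 2/2 = 1

1


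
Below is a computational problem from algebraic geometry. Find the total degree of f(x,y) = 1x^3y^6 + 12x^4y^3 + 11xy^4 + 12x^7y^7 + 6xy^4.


Examine each term for its total degree (sum of exponents).
  Term '1x^3y^6' has total degree 3+6 = 9.
  Term '12x^4y^3' has total degree 4+3 = 7.
  Term '11xy^4' has total degree 1+4 = 5.
  Term '12x^7y^7' has total degree 7+7 = 14.
  Term '6xy^4' has total degree 1+4 = 5.
The maximum total degree among all terms is 14.

14


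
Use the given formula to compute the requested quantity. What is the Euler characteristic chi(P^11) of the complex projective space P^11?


The complex projective space P^11 has one cell in each even real dimension 0, 2, ..., 22.
The cohomology groups are H^{2k}(P^11) = Z for k = 0,...,11, and 0 otherwise.
Euler characteristic = sum of Betti numbers = 1 per even-dimensional cohomology group.
chi(P^11) = 11 + 1 = 12

12


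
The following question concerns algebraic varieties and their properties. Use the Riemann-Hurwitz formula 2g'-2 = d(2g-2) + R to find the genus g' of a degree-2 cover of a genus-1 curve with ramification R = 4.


Riemann-Hurwitz formula: 2g' - 2 = d(2g - 2) + R
Given: d = 2, g = 1, R = 4
2g' - 2 = 2*(2*1 - 2) + 4
2g' - 2 = 2*0 + 4
2g' - 2 = 0 + 4 = 4
2g' = 6
g' = 3

3


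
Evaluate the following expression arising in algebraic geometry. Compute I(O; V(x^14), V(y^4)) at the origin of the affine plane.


The intersection multiplicity of V(x^a) and V(y^b) at the origin is:
I(O; V(x^14), V(y^4)) = dim_k(k[x,y]/(x^14, y^4))
A basis for k[x,y]/(x^14, y^4) is the set of monomials x^i * y^j
where 0 <= i < 14 and 0 <= j < 4.
The number of such monomials is 14 * 4 = 56

56


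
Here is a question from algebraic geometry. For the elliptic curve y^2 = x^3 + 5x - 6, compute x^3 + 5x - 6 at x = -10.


Compute x^3 + 5x - 6 at x = -10:
x^3 = (-10)^3 = -1000
5*x = 5*(-10) = -50
Sum: -1000 - 50 - 6 = -1056

-1056


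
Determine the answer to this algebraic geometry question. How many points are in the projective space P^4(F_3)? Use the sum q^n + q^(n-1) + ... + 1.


P^4(F_3) has (q^(n+1) - 1)/(q - 1) points.
= 3^4 + 3^3 + 3^2 + 3^1 + 3^0
= 81 + 27 + 9 + 3 + 1
= 121

121


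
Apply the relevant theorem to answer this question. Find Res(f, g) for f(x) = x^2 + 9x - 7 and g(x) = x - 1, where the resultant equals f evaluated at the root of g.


For Res(f, x - c), we evaluate f at x = c.
f(1) = 1^2 + 9*1 - 7
= 1 + 9 - 7
= 10 - 7 = 3
Res(f, g) = 3

3


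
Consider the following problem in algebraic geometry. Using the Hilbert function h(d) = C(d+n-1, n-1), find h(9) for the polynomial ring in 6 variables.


The Hilbert function for the polynomial ring in 6 variables is:
h(d) = C(d+n-1, n-1)
h(9) = C(9+6-1, 6-1) = C(14, 5)
= 14! / (5! * 9!)
= 2002

2002


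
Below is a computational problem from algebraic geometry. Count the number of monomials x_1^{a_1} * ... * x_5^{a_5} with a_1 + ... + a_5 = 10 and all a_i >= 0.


The number of degree-10 monomials in 5 variables is C(d+n-1, n-1).
= C(10+5-1, 5-1) = C(14, 4)
= 1001

1001


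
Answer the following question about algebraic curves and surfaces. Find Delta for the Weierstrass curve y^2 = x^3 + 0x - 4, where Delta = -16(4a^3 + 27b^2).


Compute each component:
4a^3 = 4*0^3 = 4*0 = 0
27b^2 = 27*(-4)^2 = 27*16 = 432
4a^3 + 27b^2 = 0 + 432 = 432
Delta = -16*432 = -6912

-6912


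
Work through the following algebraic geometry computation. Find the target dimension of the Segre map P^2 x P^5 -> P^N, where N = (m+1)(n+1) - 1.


The Segre embedding maps P^m x P^n into P^N via
all products of coordinates from each factor.
N = (m+1)(n+1) - 1
N = (2+1)(5+1) - 1
N = 3*6 - 1
N = 18 - 1 = 17

17


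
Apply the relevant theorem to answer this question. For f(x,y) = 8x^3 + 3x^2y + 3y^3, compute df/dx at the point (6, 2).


df/dx = 3*8*x^2 + 2*3*x^1*y
At (6,2): 3*8*6^2 + 2*3*6^1*2
= 864 + 72
= 936

936


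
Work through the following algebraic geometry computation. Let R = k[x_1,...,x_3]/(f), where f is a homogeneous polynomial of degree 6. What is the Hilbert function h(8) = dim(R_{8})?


For R = k[x_1,...,x_n]/(f) with f homogeneous of degree e:
The Hilbert series is (1 - t^e)/(1 - t)^n.
So h(d) = C(d+n-1, n-1) - C(d-e+n-1, n-1) for d >= e.
With n=3, e=6, d=8:
C(8+3-1, 3-1) = C(10, 2) = 45
C(8-6+3-1, 3-1) = C(4, 2) = 6
h(8) = 45 - 6 = 39

39


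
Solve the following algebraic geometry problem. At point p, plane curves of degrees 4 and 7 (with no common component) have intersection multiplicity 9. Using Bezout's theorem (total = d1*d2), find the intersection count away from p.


By Bezout's theorem, the total intersection number is d1 * d2.
Total = 4 * 7 = 28
Intersection multiplicity at p = 9
Remaining intersections = 28 - 9 = 19

19


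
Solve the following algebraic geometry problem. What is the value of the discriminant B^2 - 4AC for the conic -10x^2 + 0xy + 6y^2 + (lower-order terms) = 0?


The discriminant of a conic Ax^2 + Bxy + Cy^2 + ... = 0 is B^2 - 4AC.
B^2 = 0^2 = 0
4AC = 4*(-10)*6 = -240
Discriminant = 0 + 240 = 240

240


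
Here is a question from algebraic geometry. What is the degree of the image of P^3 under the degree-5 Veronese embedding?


The Veronese variety v_5(P^3) has degree d^r.
d^r = 5^3 = 125

125


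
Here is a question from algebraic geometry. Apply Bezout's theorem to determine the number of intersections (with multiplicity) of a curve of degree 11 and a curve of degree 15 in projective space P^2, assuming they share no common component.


Bezout's theorem states the intersection count equals the product of degrees.
Intersection count = 11 * 15 = 165

165


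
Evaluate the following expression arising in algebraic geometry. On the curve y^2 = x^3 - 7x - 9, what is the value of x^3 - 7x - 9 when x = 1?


Compute x^3 - 7x - 9 at x = 1:
x^3 = 1^3 = 1
(-7)*x = (-7)*1 = -7
Sum: 1 - 7 - 9 = -15

-15


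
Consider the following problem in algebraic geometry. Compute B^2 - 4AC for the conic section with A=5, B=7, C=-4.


The discriminant of a conic Ax^2 + Bxy + Cy^2 + ... = 0 is B^2 - 4AC.
B^2 = 7^2 = 49
4AC = 4*5*(-4) = -80
Discriminant = 49 + 80 = 129

129


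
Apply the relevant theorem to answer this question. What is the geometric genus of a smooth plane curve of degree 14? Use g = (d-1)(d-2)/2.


Using the genus formula for smooth plane curves:
g = (d-1)(d-2)/2
g = (14-1)(14-2)/2
g = 13*12/2
g = 156/2 = 78

78


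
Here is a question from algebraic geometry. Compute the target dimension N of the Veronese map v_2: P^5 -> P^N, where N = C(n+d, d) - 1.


The Veronese embedding v_d: P^n -> P^N maps each point to all
degree-d monomials in n+1 homogeneous coordinates.
N = C(n+d, d) - 1
N = C(5+2, 2) - 1
N = C(7, 2) - 1
C(7, 2) = 21
N = 21 - 1 = 20

20


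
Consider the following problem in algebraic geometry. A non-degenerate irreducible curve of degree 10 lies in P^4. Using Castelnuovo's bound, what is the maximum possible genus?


Castelnuovo's bound: write d - 1 = m(r-1) + epsilon with 0 <= epsilon < r-1.
d - 1 = 10 - 1 = 9
r - 1 = 4 - 1 = 3
9 = 3*3 + 0, so m = 3, epsilon = 0
pi(d, r) = m(m-1)(r-1)/2 + m*epsilon
= 3*2*3/2 + 3*0
= 18/2 + 0
= 9 + 0 = 9

9


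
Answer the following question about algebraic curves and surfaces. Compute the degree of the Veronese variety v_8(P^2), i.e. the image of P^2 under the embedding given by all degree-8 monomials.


The Veronese variety v_8(P^2) has degree d^r.
d^r = 8^2 = 64

64


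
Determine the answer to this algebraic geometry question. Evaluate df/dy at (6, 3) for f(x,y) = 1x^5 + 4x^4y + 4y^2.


df/dy = 4*x^4 + 2*4*y^1
At (6,3): 4*6^4 + 2*4*3^1
= 5184 + 24
= 5208

5208


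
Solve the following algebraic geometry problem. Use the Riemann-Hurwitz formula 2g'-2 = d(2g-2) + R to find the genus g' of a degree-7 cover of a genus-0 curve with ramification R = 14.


Riemann-Hurwitz formula: 2g' - 2 = d(2g - 2) + R
Given: d = 7, g = 0, R = 14
2g' - 2 = 7*(2*0 - 2) + 14
2g' - 2 = 7*(-2) + 14
2g' - 2 = -14 + 14 = 0
2g' = 2
g' = 1

1


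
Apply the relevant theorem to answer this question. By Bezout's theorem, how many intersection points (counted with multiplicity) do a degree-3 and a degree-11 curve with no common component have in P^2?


Bezout's theorem states the intersection count equals the product of degrees.
Intersection count = 3 * 11 = 33

33


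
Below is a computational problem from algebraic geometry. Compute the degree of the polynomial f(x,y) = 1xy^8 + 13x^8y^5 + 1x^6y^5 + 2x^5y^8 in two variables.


Examine each term for its total degree (sum of exponents).
  Term '1xy^8' has total degree 1+8 = 9.
  Term '13x^8y^5' has total degree 8+5 = 13.
  Term '1x^6y^5' has total degree 6+5 = 11.
  Term '2x^5y^8' has total degree 5+8 = 13.
The maximum total degree among all terms is 13.

13


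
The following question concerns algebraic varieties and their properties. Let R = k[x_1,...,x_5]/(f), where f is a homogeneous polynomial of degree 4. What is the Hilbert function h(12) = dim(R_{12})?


For R = k[x_1,...,x_n]/(f) with f homogeneous of degree e:
The Hilbert series is (1 - t^e)/(1 - t)^n.
So h(d) = C(d+n-1, n-1) - C(d-e+n-1, n-1) for d >= e.
With n=5, e=4, d=12:
C(12+5-1, 5-1) = C(16, 4) = 1820
C(12-4+5-1, 5-1) = C(12, 4) = 495
h(12) = 1820 - 495 = 1325

1325


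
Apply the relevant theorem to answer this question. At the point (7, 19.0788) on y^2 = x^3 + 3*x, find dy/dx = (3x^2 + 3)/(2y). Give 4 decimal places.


Using implicit differentiation of y^2 = x^3 + 3*x:
2y * dy/dx = 3x^2 + 3
dy/dx = (3x^2 + 3)/(2y)
Numerator: 3*7^2 + 3 = 150
Denominator: 2*19.0788 = 38.1576
dy/dx = 150/38.1576 = 3.9311

3.9311


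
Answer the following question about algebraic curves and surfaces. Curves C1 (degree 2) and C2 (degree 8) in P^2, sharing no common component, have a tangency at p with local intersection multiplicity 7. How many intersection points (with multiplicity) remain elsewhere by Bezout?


By Bezout's theorem, the total intersection number is d1 * d2.
Total = 2 * 8 = 16
Intersection multiplicity at p = 7
Remaining intersections = 16 - 7 = 9

9


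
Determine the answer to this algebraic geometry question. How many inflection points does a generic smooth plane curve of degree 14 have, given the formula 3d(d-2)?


For a general smooth plane curve C of degree d, the inflection points are
the intersection of C with its Hessian curve, which has degree 3(d-2).
By Bezout, the total intersection number is d * 3(d-2) = 14 * 36 = 504.
For a general curve every flex is ordinary, so each contributes
multiplicity 1 to C·Hess(C), and the number of distinct inflection
points is 3d(d-2).
Inflection points = 3*14*(14-2) = 3*14*12 = 504

504


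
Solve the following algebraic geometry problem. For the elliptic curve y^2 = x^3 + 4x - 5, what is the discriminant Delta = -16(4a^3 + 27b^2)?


Compute each component:
4a^3 = 4*4^3 = 4*64 = 256
27b^2 = 27*(-5)^2 = 27*25 = 675
4a^3 + 27b^2 = 256 + 675 = 931
Delta = -16*931 = -14896

-14896


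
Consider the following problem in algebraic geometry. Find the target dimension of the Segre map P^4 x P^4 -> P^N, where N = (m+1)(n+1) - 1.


The Segre embedding maps P^m x P^n into P^N via
all products of coordinates from each factor.
N = (m+1)(n+1) - 1
N = (4+1)(4+1) - 1
N = 5*5 - 1
N = 25 - 1 = 24

24


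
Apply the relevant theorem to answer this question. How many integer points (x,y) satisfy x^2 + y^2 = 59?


Systematically check integer values of x where x^2 <= 59.
For each valid x, check if 59 - x^2 is a perfect square.
Total integer solutions found: 0

0


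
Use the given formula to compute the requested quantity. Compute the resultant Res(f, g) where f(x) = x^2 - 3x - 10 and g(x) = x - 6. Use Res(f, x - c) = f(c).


For Res(f, x - c), we evaluate f at x = c.
f(6) = 6^2 - 3*6 - 10
= 36 - 18 - 10
= 18 - 10 = 8
Res(f, g) = 8

8


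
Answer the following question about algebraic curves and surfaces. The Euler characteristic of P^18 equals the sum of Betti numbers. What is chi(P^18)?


The complex projective space P^18 has one cell in each even real dimension 0, 2, ..., 36.
The cohomology groups are H^{2k}(P^18) = Z for k = 0,...,18, and 0 otherwise.
Euler characteristic = sum of Betti numbers = 1 per even-dimensional cohomology group.
chi(P^18) = 18 + 1 = 19

19


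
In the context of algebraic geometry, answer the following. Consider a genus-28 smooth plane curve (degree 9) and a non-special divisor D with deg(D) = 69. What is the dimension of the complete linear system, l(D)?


First, compute the genus of a smooth plane curve of degree 9:
g = (d-1)(d-2)/2 = (9-1)(9-2)/2 = 28
For a non-special divisor D (i.e., h^1(D) = 0), Riemann-Roch gives:
l(D) = deg(D) - g + 1
Since deg(D) = 69 >= 2g - 1 = 55, D is non-special.
l(D) = 69 - 28 + 1 = 42

42


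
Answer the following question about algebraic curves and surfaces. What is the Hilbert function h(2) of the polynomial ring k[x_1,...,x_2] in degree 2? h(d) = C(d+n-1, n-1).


The Hilbert function for the polynomial ring in 2 variables is:
h(d) = C(d+n-1, n-1)
h(2) = C(2+2-1, 2-1) = C(3, 1)
= 3! / (1! * 2!)
= 3

3


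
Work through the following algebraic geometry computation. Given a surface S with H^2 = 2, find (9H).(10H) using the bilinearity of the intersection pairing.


Using bilinearity of the intersection pairing on a surface S:
(aH).(bH) = ab * (H.H)
We have H^2 = 2.
D.E = (9H).(10H) = 9*10*2
= 90*2
= 180

180


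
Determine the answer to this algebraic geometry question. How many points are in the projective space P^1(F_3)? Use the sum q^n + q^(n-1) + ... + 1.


P^1(F_3) has (q^(n+1) - 1)/(q - 1) points.
= 3^1 + 3^0
= 3 + 1
= 4

4


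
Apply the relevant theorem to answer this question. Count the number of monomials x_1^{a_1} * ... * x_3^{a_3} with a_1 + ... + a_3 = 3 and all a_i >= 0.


The number of degree-3 monomials in 3 variables is C(d+n-1, n-1).
= C(3+3-1, 3-1) = C(5, 2)
= 10

10


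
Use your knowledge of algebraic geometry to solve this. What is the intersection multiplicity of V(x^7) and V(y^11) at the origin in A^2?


The intersection multiplicity of V(x^a) and V(y^b) at the origin is:
I(O; V(x^7), V(y^11)) = dim_k(k[x,y]/(x^7, y^11))
A basis for k[x,y]/(x^7, y^11) is the set of monomials x^i * y^j
where 0 <= i < 7 and 0 <= j < 11.
The number of such monomials is 7 * 11 = 77

77


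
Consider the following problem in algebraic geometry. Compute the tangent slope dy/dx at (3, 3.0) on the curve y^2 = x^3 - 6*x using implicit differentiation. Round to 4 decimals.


Using implicit differentiation of y^2 = x^3 - 6*x:
2y * dy/dx = 3x^2 - 6
dy/dx = (3x^2 - 6)/(2y)
Numerator: 3*3^2 - 6 = 21
Denominator: 2*3.0 = 6.0
dy/dx = 21/6.0 = 3.5000

3.5000


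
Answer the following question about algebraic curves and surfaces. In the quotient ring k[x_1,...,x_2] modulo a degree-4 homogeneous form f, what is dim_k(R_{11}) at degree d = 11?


For R = k[x_1,...,x_n]/(f) with f homogeneous of degree e:
The Hilbert series is (1 - t^e)/(1 - t)^n.
So h(d) = C(d+n-1, n-1) - C(d-e+n-1, n-1) for d >= e.
With n=2, e=4, d=11:
C(11+2-1, 2-1) = C(12, 1) = 12
C(11-4+2-1, 2-1) = C(8, 1) = 8
h(11) = 12 - 8 = 4

4


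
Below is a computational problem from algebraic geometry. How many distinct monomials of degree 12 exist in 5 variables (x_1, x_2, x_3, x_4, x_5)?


The number of degree-12 monomials in 5 variables is C(d+n-1, n-1).
= C(12+5-1, 5-1) = C(16, 4)
= 1820

1820


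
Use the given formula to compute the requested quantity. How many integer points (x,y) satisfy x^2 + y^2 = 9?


Systematically check integer values of x where x^2 <= 9.
For each valid x, check if 9 - x^2 is a perfect square.
x=0: 9 - 0 = 9, sqrt = 3 (valid)
x=3: 9 - 9 = 0, sqrt = 0 (valid)
Total integer solutions found: 4

4


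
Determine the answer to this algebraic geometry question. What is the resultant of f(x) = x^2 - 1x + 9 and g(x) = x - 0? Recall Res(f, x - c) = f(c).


For Res(f, x - c), we evaluate f at x = c.
f(0) = 0^2 - 1*0 + 9
= 0 + 0 + 9
= 0 + 9 = 9
Res(f, g) = 9

9


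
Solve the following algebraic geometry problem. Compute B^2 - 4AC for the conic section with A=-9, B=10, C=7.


The discriminant of a conic Ax^2 + Bxy + Cy^2 + ... = 0 is B^2 - 4AC.
B^2 = 10^2 = 100
4AC = 4*(-9)*7 = -252
Discriminant = 100 + 252 = 352

352


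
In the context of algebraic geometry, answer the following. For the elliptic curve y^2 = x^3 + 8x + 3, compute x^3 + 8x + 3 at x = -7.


Compute x^3 + 8x + 3 at x = -7:
x^3 = (-7)^3 = -343
8*x = 8*(-7) = -56
Sum: -343 - 56 + 3 = -396

-396


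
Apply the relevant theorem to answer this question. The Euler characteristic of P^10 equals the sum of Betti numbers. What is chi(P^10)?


The complex projective space P^10 has one cell in each even real dimension 0, 2, ..., 20.
The cohomology groups are H^{2k}(P^10) = Z for k = 0,...,10, and 0 otherwise.
Euler characteristic = sum of Betti numbers = 1 per even-dimensional cohomology group.
chi(P^10) = 10 + 1 = 11

11


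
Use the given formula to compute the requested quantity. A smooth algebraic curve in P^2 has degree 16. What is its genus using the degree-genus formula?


Using the genus formula for smooth plane curves:
g = (d-1)(d-2)/2
g = (16-1)(16-2)/2
g = 15*14/2
g = 210/2 = 105

105


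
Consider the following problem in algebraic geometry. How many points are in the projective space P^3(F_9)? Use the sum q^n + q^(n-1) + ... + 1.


P^3(F_9) has (q^(n+1) - 1)/(q - 1) points.
= 9^3 + 9^2 + 9^1 + 9^0
= 729 + 81 + 9 + 1
= 820

820


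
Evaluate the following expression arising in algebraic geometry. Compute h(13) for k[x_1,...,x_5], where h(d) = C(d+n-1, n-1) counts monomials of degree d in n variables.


The Hilbert function for the polynomial ring in 5 variables is:
h(d) = C(d+n-1, n-1)
h(13) = C(13+5-1, 5-1) = C(17, 4)
= 17! / (4! * 13!)
= 2380

2380


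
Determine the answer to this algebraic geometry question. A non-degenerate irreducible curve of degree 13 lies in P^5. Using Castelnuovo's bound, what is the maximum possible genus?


Castelnuovo's bound: write d - 1 = m(r-1) + epsilon with 0 <= epsilon < r-1.
d - 1 = 13 - 1 = 12
r - 1 = 5 - 1 = 4
12 = 3*4 + 0, so m = 3, epsilon = 0
pi(d, r) = m(m-1)(r-1)/2 + m*epsilon
= 3*2*4/2 + 3*0
= 24/2 + 0
= 12 + 0 = 12

12


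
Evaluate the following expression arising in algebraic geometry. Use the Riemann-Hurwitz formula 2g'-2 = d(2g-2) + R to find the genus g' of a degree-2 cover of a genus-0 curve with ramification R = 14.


Riemann-Hurwitz formula: 2g' - 2 = d(2g - 2) + R
Given: d = 2, g = 0, R = 14
2g' - 2 = 2*(2*0 - 2) + 14
2g' - 2 = 2*(-2) + 14
2g' - 2 = -4 + 14 = 10
2g' = 12
g' = 6

6


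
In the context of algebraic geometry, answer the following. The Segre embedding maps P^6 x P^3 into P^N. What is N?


The Segre embedding maps P^m x P^n into P^N via
all products of coordinates from each factor.
N = (m+1)(n+1) - 1
N = (6+1)(3+1) - 1
N = 7*4 - 1
N = 28 - 1 = 27

27


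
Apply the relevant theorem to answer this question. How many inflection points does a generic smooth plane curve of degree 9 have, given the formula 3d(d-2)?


For a general smooth plane curve C of degree d, the inflection points are
the intersection of C with its Hessian curve, which has degree 3(d-2).
By Bezout, the total intersection number is d * 3(d-2) = 9 * 21 = 189.
For a general curve every flex is ordinary, so each contributes
multiplicity 1 to C·Hess(C), and the number of distinct inflection
points is 3d(d-2).
Inflection points = 3*9*(9-2) = 3*9*7 = 189

189


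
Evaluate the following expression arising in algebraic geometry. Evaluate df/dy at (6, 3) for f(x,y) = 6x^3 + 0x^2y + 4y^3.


df/dy = 0*x^2 + 3*4*y^2
At (6,3): 0*6^2 + 3*4*3^2
= 0 + 108
= 108

108


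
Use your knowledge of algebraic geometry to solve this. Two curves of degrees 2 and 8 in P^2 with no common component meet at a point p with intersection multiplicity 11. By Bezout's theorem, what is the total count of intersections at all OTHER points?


By Bezout's theorem, the total intersection number is d1 * d2.
Total = 2 * 8 = 16
Intersection multiplicity at p = 11
Remaining intersections = 16 - 11 = 5

5


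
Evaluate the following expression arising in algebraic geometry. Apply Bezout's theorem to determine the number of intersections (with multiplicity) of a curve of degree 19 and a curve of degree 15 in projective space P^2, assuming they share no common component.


Bezout's theorem states the intersection count equals the product of degrees.
Intersection count = 19 * 15 = 285

285


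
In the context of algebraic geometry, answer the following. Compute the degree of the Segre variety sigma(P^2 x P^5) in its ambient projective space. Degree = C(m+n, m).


The degree of the Segre variety P^2 x P^5 is C(m+n, m).
= C(7, 2)
= 21

21


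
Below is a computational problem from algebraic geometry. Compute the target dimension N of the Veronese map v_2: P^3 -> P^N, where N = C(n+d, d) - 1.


The Veronese embedding v_d: P^n -> P^N maps each point to all
degree-d monomials in n+1 homogeneous coordinates.
N = C(n+d, d) - 1
N = C(3+2, 2) - 1
N = C(5, 2) - 1
C(5, 2) = 10
N = 10 - 1 = 9

9


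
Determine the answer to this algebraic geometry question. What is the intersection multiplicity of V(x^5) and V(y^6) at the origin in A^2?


The intersection multiplicity of V(x^a) and V(y^b) at the origin is:
I(O; V(x^5), V(y^6)) = dim_k(k[x,y]/(x^5, y^6))
A basis for k[x,y]/(x^5, y^6) is the set of monomials x^i * y^j
where 0 <= i < 5 and 0 <= j < 6.
The number of such monomials is 5 * 6 = 30

30


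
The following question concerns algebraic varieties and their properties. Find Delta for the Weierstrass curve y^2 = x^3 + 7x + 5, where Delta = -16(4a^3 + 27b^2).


Compute each component:
4a^3 = 4*7^3 = 4*343 = 1372
27b^2 = 27*5^2 = 27*25 = 675
4a^3 + 27b^2 = 1372 + 675 = 2047
Delta = -16*2047 = -32752

-32752


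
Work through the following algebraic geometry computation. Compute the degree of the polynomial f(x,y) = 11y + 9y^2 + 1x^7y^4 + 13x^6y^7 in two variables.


Examine each term for its total degree (sum of exponents).
  Term '11y' has total degree 0+1 = 1.
  Term '9y^2' has total degree 0+2 = 2.
  Term '1x^7y^4' has total degree 7+4 = 11.
  Term '13x^6y^7' has total degree 6+7 = 13.
The maximum total degree among all terms is 13.

13


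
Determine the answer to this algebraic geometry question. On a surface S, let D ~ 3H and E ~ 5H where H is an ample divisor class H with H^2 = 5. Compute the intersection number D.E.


Using bilinearity of the intersection pairing on a surface S:
(aH).(bH) = ab * (H.H)
We have H^2 = 5.
D.E = (3H).(5H) = 3*5*5
= 15*5
= 75

75


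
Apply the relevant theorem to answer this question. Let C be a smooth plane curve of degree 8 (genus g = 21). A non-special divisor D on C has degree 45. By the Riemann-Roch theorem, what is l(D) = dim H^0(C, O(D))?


First, compute the genus of a smooth plane curve of degree 8:
g = (d-1)(d-2)/2 = (8-1)(8-2)/2 = 21
For a non-special divisor D (i.e., h^1(D) = 0), Riemann-Roch gives:
l(D) = deg(D) - g + 1
Since deg(D) = 45 >= 2g - 1 = 41, D is non-special.
l(D) = 45 - 21 + 1 = 25

25


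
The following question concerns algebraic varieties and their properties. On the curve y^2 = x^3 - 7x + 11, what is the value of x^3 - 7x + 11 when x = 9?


Compute x^3 - 7x + 11 at x = 9:
x^3 = 9^3 = 729
(-7)*x = (-7)*9 = -63
Sum: 729 - 63 + 11 = 677

677


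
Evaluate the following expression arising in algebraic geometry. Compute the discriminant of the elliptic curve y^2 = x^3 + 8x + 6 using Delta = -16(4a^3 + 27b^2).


Compute each component:
4a^3 = 4*8^3 = 4*512 = 2048
27b^2 = 27*6^2 = 27*36 = 972
4a^3 + 27b^2 = 2048 + 972 = 3020
Delta = -16*3020 = -48320

-48320


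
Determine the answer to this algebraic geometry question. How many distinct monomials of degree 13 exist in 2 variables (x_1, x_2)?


The number of degree-13 monomials in 2 variables is C(d+n-1, n-1).
= C(13+2-1, 2-1) = C(14, 1)
= 14

14


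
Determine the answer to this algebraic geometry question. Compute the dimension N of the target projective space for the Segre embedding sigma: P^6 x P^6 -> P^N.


The Segre embedding maps P^m x P^n into P^N via
all products of coordinates from each factor.
N = (m+1)(n+1) - 1
N = (6+1)(6+1) - 1
N = 7*7 - 1
N = 49 - 1 = 48

48


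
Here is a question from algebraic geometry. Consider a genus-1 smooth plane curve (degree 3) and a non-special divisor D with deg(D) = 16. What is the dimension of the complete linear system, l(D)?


First, compute the genus of a smooth plane curve of degree 3:
g = (d-1)(d-2)/2 = (3-1)(3-2)/2 = 1
For a non-special divisor D (i.e., h^1(D) = 0), Riemann-Roch gives:
l(D) = deg(D) - g + 1
Since deg(D) = 16 >= 2g - 1 = 1, D is non-special.
l(D) = 16 - 1 + 1 = 16

16


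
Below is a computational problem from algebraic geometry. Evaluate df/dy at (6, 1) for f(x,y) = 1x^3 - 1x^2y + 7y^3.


df/dy = (-1)*x^2 + 3*7*y^2
At (6,1): (-1)*6^2 + 3*7*1^2
= -36 + 21
= -15

-15


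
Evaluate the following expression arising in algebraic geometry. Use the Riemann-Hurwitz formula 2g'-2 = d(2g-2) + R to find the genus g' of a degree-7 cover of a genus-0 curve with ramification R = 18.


Riemann-Hurwitz formula: 2g' - 2 = d(2g - 2) + R
Given: d = 7, g = 0, R = 18
2g' - 2 = 7*(2*0 - 2) + 18
2g' - 2 = 7*(-2) + 18
2g' - 2 = -14 + 18 = 4
2g' = 6
g' = 3

3


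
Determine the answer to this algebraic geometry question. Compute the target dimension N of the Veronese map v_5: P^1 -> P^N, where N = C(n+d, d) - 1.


The Veronese embedding v_d: P^n -> P^N maps each point to all
degree-d monomials in n+1 homogeneous coordinates.
N = C(n+d, d) - 1
N = C(1+5, 5) - 1
N = C(6, 5) - 1
C(6, 5) = 6
N = 6 - 1 = 5

5


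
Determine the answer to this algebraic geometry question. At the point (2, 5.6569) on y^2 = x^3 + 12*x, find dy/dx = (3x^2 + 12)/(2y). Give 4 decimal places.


Using implicit differentiation of y^2 = x^3 + 12*x:
2y * dy/dx = 3x^2 + 12
dy/dx = (3x^2 + 12)/(2y)
Numerator: 3*2^2 + 12 = 24
Denominator: 2*5.6569 = 11.3138
dy/dx = 24/11.3138 = 2.1213

2.1213


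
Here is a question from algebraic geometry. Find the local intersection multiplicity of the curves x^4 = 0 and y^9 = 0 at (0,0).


The intersection multiplicity of V(x^a) and V(y^b) at the origin is:
I(O; V(x^4), V(y^9)) = dim_k(k[x,y]/(x^4, y^9))
A basis for k[x,y]/(x^4, y^9) is the set of monomials x^i * y^j
where 0 <= i < 4 and 0 <= j < 9.
The number of such monomials is 4 * 9 = 36

36


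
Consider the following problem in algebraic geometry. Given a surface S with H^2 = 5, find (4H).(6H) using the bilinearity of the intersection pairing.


Using bilinearity of the intersection pairing on a surface S:
(aH).(bH) = ab * (H.H)
We have H^2 = 5.
D.E = (4H).(6H) = 4*6*5
= 24*5
= 120

120


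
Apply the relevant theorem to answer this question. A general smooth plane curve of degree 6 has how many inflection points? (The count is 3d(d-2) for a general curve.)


For a general smooth plane curve C of degree d, the inflection points are
the intersection of C with its Hessian curve, which has degree 3(d-2).
By Bezout, the total intersection number is d * 3(d-2) = 6 * 12 = 72.
For a general curve every flex is ordinary, so each contributes
multiplicity 1 to C·Hess(C), and the number of distinct inflection
points is 3d(d-2).
Inflection points = 3*6*(6-2) = 3*6*4 = 72

72
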